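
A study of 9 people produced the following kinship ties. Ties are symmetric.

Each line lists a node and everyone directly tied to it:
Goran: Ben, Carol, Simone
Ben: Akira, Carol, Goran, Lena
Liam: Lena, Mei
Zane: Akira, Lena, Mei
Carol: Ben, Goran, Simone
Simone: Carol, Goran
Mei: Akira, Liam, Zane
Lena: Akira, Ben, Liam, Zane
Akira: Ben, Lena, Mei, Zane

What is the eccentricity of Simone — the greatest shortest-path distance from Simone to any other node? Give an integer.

4

Distances from Simone: Akira:3, Ben:2, Carol:1, Goran:1, Lena:3, Liam:4, Mei:4, Zane:4.
The largest is 4 (to Zane, Mei, and Liam), so the eccentricity of Simone is 4.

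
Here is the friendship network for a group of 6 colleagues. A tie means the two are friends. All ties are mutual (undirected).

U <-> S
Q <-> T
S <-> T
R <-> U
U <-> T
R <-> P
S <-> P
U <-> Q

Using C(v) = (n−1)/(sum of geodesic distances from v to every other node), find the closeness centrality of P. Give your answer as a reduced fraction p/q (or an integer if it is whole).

Distances from P: Q:3, R:1, S:1, T:2, U:2. Sum = 9.
n = 6, so closeness = 5/9.

5/9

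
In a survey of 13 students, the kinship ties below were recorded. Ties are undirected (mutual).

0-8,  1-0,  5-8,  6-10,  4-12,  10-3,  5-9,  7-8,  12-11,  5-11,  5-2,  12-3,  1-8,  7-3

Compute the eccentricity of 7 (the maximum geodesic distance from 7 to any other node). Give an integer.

Distances from 7: 0:2, 1:2, 2:3, 3:1, 4:3, 5:2, 6:3, 8:1, 9:3, 10:2, 11:3, 12:2.
The largest is 3 (to 6, 4, 11, 9, and 2), so the eccentricity of 7 is 3.

3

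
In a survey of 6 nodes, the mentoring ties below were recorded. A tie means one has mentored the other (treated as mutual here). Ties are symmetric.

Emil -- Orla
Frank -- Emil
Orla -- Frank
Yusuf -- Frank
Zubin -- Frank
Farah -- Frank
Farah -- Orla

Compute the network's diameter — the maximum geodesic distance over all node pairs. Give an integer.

2

Eccentricity of each node (its greatest distance to any other): Emil:2, Farah:2, Frank:1, Orla:2, Yusuf:2, Zubin:2.
The maximum eccentricity is 2, realized for instance by the pair Zubin–Orla via Zubin – Frank – Orla. So the diameter is 2.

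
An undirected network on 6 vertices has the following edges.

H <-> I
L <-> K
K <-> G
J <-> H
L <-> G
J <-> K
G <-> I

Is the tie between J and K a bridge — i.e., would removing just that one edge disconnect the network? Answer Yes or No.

No

Even without that edge, J still reaches K via J – H – I – G – K, so the network stays connected. Not a bridge.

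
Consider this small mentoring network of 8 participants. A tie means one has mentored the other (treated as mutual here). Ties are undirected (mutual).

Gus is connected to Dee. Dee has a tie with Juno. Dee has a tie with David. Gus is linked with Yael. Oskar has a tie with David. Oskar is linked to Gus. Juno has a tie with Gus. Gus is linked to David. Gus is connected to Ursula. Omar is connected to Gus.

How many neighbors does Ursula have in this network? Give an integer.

1

Ursula is directly tied to Gus. That is 1 neighbor, so the degree of Ursula is 1.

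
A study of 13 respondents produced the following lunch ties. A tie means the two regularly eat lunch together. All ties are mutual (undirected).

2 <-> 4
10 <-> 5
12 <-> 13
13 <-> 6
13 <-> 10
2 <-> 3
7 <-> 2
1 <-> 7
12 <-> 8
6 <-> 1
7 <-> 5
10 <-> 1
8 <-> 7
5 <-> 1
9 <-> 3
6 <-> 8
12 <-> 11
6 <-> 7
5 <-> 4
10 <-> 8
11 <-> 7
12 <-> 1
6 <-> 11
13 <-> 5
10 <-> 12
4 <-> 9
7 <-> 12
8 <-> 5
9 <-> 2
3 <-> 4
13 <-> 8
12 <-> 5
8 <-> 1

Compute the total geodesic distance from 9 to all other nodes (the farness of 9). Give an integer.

28

Distances from 9: 1:3, 2:1, 3:1, 4:1, 5:2, 6:3, 7:2, 8:3, 10:3, 11:3, 12:3, 13:3.
Sum = 3 + 1 + 1 + 1 + 2 + 3 + 2 + 3 + 3 + 3 + 3 + 3 = 28.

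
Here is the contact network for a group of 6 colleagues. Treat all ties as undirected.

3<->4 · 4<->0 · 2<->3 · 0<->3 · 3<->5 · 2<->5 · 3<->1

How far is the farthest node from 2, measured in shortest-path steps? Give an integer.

Distances from 2: 0:2, 1:2, 3:1, 4:2, 5:1.
The largest is 2 (to 0, 4, and 1), so the eccentricity of 2 is 2.

2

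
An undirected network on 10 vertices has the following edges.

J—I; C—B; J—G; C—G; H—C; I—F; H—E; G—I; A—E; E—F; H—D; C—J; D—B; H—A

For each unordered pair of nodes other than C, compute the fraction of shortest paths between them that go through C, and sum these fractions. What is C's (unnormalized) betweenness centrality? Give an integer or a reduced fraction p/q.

823/60

Pairs whose geodesics pass through C — A–G: 1; A–J: 1; A–B: 1/2; E–G: 1/2; E–J: 1/2; E–B: 1/2; F–B: 3/4; I–B: 2/2; I–D: 4/5; I–H: 2/3; G–B: 1; G–D: 2/2; G–H: 1; J–B: 1 … (+3 more pairs).
All other pairs contribute 0.
Summing the contributions gives betweenness(C) = 823/60.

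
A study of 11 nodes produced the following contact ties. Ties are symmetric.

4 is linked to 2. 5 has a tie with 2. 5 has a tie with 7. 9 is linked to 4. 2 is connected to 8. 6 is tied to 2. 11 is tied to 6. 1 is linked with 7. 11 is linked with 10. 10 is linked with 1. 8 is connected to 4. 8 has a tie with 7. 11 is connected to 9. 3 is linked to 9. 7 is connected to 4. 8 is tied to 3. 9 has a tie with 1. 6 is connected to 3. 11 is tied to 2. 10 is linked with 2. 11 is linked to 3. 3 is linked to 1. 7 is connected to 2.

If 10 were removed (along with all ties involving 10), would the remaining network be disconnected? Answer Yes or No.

No

Even without 10, every remaining node can still reach every other (the residual graph is connected), so 10 is not a cut vertex.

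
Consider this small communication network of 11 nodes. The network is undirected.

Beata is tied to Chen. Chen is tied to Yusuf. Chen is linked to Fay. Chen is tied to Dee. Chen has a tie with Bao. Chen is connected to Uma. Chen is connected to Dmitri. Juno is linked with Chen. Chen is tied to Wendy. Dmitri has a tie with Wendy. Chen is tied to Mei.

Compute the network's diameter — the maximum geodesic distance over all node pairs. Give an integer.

2

Eccentricity of each node (its greatest distance to any other): Bao:2, Beata:2, Chen:1, Dee:2, Dmitri:2, Fay:2, Juno:2, Mei:2, Uma:2, Wendy:2, Yusuf:2.
The maximum eccentricity is 2, realized for instance by the pair Dee–Yusuf via Dee – Chen – Yusuf. So the diameter is 2.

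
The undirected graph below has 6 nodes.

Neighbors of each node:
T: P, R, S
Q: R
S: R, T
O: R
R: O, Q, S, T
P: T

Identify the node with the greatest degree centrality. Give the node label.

Degrees — O:1, P:1, Q:1, R:4, S:2, T:3.
The maximum is 4, attained only by R.

R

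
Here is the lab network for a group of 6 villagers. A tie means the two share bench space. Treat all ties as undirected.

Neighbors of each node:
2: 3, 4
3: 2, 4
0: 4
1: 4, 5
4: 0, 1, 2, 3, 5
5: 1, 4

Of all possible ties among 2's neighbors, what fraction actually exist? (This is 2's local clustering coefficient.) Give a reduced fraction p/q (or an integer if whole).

1

2's neighbors: 3 and 4 (k = 2).
Possible neighbor pairs: C(2,2) = 1. Edges among them: 3–4 → e = 1.
Clustering(2) = 1/1.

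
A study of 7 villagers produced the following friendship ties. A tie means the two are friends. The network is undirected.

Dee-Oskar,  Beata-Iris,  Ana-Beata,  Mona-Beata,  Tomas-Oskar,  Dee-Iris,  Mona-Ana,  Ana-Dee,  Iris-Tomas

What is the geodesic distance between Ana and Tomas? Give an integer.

One shortest route is Ana – Beata – Iris – Tomas, which uses 3 edges, and at distance 2 from Ana we only reach {Iris, Oskar}, which does not include Tomas. So d(Ana,Tomas) = 3.

3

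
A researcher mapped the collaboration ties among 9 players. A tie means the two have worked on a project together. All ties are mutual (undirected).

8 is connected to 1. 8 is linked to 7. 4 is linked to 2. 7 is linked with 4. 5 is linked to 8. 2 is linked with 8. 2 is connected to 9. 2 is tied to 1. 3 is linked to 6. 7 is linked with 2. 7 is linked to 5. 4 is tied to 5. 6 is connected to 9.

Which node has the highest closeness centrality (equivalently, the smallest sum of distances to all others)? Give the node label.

Farness (sum of distances to all others) for each node — 1:17, 2:12, 3:27, 4:16, 5:19, 6:20, 7:15, 8:15, 9:15.
The smallest farness is 12, for 2, so 2 has the highest closeness.

2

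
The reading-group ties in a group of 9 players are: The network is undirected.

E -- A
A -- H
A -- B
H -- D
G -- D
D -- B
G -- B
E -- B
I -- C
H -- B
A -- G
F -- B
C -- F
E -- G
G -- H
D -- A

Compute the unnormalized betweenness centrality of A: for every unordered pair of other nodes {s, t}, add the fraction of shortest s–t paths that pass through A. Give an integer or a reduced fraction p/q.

2/3

Pairs whose geodesics pass through A — E–D: 1/3; E–H: 1/3.
All other pairs contribute 0.
Summing the contributions gives betweenness(A) = 2/3.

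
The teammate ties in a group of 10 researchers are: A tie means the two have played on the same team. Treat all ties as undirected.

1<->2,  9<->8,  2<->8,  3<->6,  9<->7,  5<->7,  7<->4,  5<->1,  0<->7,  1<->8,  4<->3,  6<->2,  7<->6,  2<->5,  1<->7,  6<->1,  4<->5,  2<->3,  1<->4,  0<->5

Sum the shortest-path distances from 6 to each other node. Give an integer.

Distances from 6: 0:2, 1:1, 2:1, 3:1, 4:2, 5:2, 7:1, 8:2, 9:2.
Sum = 2 + 1 + 1 + 1 + 2 + 2 + 1 + 2 + 2 = 14.

14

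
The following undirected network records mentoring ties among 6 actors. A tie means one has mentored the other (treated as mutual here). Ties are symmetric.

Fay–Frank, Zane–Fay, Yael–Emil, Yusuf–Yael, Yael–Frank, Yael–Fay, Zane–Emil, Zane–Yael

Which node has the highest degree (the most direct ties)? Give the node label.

Yael

Degrees — Emil:2, Fay:3, Frank:2, Yael:5, Yusuf:1, Zane:3.
The maximum is 5, attained only by Yael.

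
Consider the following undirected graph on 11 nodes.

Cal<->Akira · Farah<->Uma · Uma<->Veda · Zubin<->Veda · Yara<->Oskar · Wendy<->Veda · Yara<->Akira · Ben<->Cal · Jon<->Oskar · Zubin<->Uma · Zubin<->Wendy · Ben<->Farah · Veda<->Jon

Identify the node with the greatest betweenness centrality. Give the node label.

Veda

Unnormalized betweenness of each node: Akira:6, Ben:17/2, Cal:13/2, Farah:21/2, Jon:23/2, Oskar:19/2, Uma:25/2, Veda:31/2, Wendy:0, Yara:15/2, Zubin:2.
Veda has the largest value, 31/2, making it the main broker — the node through which the most shortest paths run.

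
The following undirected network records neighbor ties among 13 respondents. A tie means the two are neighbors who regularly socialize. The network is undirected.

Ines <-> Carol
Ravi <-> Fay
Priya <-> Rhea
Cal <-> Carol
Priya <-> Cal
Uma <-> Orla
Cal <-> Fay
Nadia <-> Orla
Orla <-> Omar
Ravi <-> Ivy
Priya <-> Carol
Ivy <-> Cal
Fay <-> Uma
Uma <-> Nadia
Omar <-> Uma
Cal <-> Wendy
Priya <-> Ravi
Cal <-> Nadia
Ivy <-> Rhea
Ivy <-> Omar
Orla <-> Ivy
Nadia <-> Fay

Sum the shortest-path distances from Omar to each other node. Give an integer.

Distances from Omar: Cal:2, Carol:3, Fay:2, Ines:4, Ivy:1, Nadia:2, Orla:1, Priya:3, Ravi:2, Rhea:2, Uma:1, Wendy:3.
Sum = 2 + 3 + 2 + 4 + 1 + 2 + 1 + 3 + 2 + 2 + 1 + 3 = 26.

26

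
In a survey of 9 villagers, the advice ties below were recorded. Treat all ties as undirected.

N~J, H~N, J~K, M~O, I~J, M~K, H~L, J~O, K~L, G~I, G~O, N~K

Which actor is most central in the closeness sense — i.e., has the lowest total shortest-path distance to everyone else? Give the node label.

Farness (sum of distances to all others) for each node — G:20, H:19, I:17, J:12, K:13, L:18, M:16, N:14, O:15.
The smallest farness is 12, for J, so J has the highest closeness.

J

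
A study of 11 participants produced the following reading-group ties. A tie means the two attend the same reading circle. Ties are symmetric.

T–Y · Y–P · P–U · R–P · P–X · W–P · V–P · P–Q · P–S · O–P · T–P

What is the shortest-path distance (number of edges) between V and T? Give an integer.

One shortest route is V – P – T, which uses 2 edges, and V and T are not directly tied, so nothing shorter exists. So d(V,T) = 2.

2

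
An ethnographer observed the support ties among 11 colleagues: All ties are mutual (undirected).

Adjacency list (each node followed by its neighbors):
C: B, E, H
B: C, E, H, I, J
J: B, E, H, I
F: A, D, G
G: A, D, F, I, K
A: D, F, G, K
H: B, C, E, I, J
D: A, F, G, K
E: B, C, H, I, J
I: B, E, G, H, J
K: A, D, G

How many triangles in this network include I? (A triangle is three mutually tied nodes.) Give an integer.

6

I's neighbors: B, E, G, H, and J.
Neighbor pairs that are themselves tied: I–B–E; I–B–H; I–B–J; I–E–H; I–E–J; I–H–J. Each forms one triangle with I, for 6 in total.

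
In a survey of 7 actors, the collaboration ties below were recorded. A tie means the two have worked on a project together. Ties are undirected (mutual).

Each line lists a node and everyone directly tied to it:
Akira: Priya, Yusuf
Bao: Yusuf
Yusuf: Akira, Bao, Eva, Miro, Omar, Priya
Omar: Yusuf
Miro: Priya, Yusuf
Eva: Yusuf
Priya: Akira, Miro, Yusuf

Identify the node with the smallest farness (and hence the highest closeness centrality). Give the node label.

Yusuf

Farness (sum of distances to all others) for each node — Akira:10, Bao:11, Eva:11, Miro:10, Omar:11, Priya:9, Yusuf:6.
The smallest farness is 6, for Yusuf, so Yusuf has the highest closeness.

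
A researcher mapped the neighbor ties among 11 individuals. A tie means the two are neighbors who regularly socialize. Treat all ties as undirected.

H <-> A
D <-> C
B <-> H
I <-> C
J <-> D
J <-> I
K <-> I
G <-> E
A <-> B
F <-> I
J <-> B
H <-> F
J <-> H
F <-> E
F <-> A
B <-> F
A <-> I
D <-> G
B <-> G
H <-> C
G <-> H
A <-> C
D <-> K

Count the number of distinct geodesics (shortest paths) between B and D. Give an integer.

2

The shortest distance is 2. The length-2 paths are: B–J–D; B–G–D.
That gives 2 distinct shortest paths.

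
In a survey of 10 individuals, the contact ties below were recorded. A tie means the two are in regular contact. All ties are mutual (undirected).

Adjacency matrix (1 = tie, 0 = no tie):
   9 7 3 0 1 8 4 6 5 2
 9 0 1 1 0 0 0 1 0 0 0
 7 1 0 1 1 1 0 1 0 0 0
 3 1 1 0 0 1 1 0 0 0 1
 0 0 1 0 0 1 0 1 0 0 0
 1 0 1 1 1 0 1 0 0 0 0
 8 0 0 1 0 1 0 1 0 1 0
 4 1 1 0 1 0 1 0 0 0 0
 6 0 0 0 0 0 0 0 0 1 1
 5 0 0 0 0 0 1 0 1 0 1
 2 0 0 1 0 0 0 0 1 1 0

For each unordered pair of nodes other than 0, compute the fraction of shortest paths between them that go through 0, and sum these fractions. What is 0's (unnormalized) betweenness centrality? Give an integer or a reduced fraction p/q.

Pairs whose geodesics pass through 0 — 1–4: 1/3.
All other pairs contribute 0.
Summing the contributions gives betweenness(0) = 1/3.

1/3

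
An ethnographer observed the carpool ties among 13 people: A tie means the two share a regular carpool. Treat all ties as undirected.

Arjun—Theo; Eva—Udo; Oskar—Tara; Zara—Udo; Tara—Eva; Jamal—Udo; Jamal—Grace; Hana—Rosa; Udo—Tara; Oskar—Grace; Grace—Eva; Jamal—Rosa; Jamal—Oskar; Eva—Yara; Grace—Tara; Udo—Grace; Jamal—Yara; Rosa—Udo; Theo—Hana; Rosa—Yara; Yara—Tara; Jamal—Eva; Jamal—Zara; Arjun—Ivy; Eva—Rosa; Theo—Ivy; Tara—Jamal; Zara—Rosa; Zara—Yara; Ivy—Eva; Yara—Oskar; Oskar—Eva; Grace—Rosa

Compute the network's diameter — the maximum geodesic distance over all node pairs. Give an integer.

Eccentricity of each node (its greatest distance to any other): Arjun:4, Eva:2, Grace:3, Hana:3, Ivy:3, Jamal:3, Oskar:3, Rosa:3, Tara:3, Theo:3, Udo:3, Yara:3, Zara:4.
The maximum eccentricity is 4, realized for instance by the pair Zara–Arjun via Zara – Rosa – Hana – Theo – Arjun. So the diameter is 4.

4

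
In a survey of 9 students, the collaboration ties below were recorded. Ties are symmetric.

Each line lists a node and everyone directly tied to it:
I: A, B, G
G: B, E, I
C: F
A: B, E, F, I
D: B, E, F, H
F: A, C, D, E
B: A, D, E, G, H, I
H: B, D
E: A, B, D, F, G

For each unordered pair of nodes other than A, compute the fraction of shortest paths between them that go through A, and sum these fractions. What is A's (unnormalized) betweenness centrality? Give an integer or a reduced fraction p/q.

3

Pairs whose geodesics pass through A — E–I: 1/3; I–C: 1; I–F: 1; C–B: 1/3; F–B: 1/3.
All other pairs contribute 0.
Summing the contributions gives betweenness(A) = 3.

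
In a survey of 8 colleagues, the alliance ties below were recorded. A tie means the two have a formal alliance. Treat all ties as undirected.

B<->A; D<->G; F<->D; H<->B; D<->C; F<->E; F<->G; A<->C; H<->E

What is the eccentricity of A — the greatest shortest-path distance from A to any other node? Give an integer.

Distances from A: B:1, C:1, D:2, E:3, F:3, G:3, H:2.
The largest is 3 (to F, G, and E), so the eccentricity of A is 3.

3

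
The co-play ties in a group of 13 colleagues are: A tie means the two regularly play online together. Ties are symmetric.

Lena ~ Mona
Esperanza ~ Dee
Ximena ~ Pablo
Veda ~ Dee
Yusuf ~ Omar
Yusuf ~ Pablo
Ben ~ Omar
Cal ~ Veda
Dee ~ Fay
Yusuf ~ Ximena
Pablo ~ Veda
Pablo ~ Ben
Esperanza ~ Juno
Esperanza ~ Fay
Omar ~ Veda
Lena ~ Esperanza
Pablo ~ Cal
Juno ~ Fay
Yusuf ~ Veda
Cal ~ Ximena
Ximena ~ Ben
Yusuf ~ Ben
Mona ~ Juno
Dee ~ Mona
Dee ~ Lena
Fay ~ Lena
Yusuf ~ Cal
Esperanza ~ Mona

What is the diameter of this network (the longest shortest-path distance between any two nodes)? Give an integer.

5

Eccentricity of each node (its greatest distance to any other): Ben:5, Cal:4, Dee:3, Esperanza:4, Fay:4, Juno:5, Lena:4, Mona:4, Omar:4, Pablo:4, Veda:3, Ximena:5, Yusuf:4.
The maximum eccentricity is 5, realized for instance by the pair Juno–Ximena via Juno – Mona – Dee – Veda – Pablo – Ximena. So the diameter is 5.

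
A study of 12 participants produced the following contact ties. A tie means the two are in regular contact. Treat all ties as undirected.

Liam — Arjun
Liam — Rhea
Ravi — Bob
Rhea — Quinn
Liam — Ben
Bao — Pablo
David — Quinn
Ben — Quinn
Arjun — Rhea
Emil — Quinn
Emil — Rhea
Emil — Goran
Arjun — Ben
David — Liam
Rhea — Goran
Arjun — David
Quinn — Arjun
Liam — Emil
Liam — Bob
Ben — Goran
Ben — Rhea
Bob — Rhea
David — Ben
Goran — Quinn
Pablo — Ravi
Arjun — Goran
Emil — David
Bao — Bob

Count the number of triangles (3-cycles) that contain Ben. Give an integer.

Ben's neighbors: Arjun, David, Goran, Liam, Quinn, and Rhea.
Neighbor pairs that are themselves tied: Ben–Arjun–David; Ben–Arjun–Goran; Ben–Arjun–Liam; Ben–Arjun–Quinn; Ben–Arjun–Rhea; Ben–David–Liam; Ben–David–Quinn; Ben–Goran–Quinn; Ben–Goran–Rhea; Ben–Liam–Rhea; Ben–Quinn–Rhea. Each forms one triangle with Ben, for 11 in total.

11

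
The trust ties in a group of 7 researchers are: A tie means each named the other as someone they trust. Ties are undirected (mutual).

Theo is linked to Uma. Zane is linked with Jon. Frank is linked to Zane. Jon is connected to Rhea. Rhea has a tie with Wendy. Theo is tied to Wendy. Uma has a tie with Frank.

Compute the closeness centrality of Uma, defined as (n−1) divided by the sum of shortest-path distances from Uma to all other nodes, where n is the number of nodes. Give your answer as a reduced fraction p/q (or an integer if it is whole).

Distances from Uma: Frank:1, Jon:3, Rhea:3, Theo:1, Wendy:2, Zane:2. Sum = 12.
n = 7, so closeness = 6/12 = 1/2.

1/2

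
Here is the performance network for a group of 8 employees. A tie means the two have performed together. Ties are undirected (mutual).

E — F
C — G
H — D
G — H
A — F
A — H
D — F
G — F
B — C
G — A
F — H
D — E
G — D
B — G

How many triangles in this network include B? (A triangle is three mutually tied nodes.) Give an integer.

1

B's neighbors: C and G.
Neighbor pairs that are themselves tied: B–C–G. Each forms one triangle with B, for 1 in total.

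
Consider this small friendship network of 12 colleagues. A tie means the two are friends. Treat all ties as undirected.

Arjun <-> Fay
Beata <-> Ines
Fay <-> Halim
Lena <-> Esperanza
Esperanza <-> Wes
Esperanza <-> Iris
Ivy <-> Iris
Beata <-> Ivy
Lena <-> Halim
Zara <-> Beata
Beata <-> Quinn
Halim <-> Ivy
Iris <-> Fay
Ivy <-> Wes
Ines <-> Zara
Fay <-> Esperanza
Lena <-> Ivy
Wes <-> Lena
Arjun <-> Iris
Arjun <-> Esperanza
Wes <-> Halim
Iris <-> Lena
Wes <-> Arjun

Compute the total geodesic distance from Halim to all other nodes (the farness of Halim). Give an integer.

21

Distances from Halim: Arjun:2, Beata:2, Esperanza:2, Fay:1, Ines:3, Iris:2, Ivy:1, Lena:1, Quinn:3, Wes:1, Zara:3.
Sum = 2 + 2 + 2 + 1 + 3 + 2 + 1 + 1 + 3 + 1 + 3 = 21.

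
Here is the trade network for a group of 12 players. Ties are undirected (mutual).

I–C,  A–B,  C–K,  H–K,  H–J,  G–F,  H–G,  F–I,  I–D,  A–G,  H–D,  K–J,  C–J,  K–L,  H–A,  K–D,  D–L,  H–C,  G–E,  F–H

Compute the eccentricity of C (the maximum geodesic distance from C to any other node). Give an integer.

3

Distances from C: A:2, B:3, D:2, E:3, F:2, G:2, H:1, I:1, J:1, K:1, L:2.
The largest is 3 (to B and E), so the eccentricity of C is 3.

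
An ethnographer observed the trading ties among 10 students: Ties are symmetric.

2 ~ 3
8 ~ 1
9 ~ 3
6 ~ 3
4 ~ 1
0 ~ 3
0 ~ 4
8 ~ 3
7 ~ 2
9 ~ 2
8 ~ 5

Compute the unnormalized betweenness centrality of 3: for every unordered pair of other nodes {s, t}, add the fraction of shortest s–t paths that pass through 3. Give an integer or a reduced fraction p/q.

Pairs whose geodesics pass through 3 — 7–5: 1; 7–8: 1; 7–0: 1; 7–4: 1; 7–6: 1; 7–1: 1; 9–5: 1; 9–8: 1; 9–0: 1; 9–4: 1; 9–6: 1; 9–1: 1; 5–0: 1; 5–6: 1 … (+11 more pairs).
All other pairs contribute 0.
Summing the contributions gives betweenness(3) = 25.

25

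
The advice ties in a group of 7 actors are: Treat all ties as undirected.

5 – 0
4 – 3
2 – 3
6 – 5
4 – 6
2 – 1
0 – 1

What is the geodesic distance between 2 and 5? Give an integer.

3

One shortest route is 2 – 1 – 0 – 5, which uses 3 edges, and at distance 2 from 2 we only reach {0, 4}, which does not include 5. So d(2,5) = 3.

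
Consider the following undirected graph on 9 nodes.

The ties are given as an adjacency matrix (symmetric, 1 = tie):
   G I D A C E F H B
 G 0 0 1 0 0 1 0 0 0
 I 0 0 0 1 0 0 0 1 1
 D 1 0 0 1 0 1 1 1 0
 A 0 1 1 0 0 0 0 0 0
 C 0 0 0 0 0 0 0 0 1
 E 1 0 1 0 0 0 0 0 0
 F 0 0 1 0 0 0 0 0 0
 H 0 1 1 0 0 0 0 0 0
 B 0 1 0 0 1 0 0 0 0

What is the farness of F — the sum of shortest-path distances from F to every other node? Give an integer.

Distances from F: A:2, B:4, C:5, D:1, E:2, G:2, H:2, I:3.
Sum = 2 + 4 + 5 + 1 + 2 + 2 + 2 + 3 = 21.

21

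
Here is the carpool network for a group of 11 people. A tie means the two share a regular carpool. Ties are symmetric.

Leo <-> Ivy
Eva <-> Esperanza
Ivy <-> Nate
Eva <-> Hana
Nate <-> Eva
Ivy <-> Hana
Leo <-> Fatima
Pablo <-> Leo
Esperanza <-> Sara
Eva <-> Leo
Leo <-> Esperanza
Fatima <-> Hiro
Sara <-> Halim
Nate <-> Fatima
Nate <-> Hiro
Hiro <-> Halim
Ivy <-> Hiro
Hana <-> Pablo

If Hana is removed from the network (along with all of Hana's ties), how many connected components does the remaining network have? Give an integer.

Hana's neighbors (Eva, Ivy, and Pablo) remain reachable from one another through other ties, so the rest of the network stays in one piece.

1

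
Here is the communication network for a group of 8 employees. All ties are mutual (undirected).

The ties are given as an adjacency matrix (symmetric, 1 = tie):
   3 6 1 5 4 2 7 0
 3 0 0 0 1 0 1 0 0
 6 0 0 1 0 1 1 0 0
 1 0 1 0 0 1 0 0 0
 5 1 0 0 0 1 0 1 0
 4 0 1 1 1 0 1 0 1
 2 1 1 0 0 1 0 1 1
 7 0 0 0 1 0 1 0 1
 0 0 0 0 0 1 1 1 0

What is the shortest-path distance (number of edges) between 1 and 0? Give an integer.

One shortest route is 1 – 4 – 0, which uses 2 edges, and 1 and 0 are not directly tied, so nothing shorter exists. So d(1,0) = 2.

2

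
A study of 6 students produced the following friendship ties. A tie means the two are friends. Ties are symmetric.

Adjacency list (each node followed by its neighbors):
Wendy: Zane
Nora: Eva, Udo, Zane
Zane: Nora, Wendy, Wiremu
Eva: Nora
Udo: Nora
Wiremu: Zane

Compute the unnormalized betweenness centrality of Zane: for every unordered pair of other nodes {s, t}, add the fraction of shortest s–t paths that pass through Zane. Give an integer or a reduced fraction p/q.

Pairs whose geodesics pass through Zane — Eva–Wiremu: 1; Eva–Wendy: 1; Wiremu–Nora: 1; Wiremu–Udo: 1; Wiremu–Wendy: 1; Nora–Wendy: 1; Udo–Wendy: 1.
All other pairs contribute 0.
Summing the contributions gives betweenness(Zane) = 7.

7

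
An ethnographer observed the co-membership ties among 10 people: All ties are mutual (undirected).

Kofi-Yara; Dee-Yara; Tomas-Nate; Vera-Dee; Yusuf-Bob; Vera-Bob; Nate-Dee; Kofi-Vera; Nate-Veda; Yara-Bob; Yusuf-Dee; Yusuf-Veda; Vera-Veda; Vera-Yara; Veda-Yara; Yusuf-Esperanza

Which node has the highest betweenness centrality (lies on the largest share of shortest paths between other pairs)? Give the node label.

Yusuf

Unnormalized betweenness of each node: Bob:2, Dee:8, Esperanza:0, Kofi:0, Nate:33/4, Tomas:0, Veda:8, Vera:61/12, Yara:61/12, Yusuf:115/12.
Yusuf has the largest value, 115/12, making it the main broker — the node through which the most shortest paths run.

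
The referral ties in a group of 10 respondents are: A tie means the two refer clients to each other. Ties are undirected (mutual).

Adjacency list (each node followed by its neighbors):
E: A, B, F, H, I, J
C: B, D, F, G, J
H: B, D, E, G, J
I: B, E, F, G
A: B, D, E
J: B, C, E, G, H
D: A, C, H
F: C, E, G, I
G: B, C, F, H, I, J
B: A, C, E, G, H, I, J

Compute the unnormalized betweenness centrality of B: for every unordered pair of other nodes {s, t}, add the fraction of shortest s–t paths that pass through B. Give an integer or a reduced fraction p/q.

599/120

Pairs whose geodesics pass through B — G–A: 1; G–E: 1/5; J–A: 1/2; J–I: 1/3; H–C: 1/4; H–A: 1/3; H–I: 1/3; C–A: 1/2; C–I: 1/3; C–E: 1/3; A–I: 1/2; I–D: 3/8.
All other pairs contribute 0.
Summing the contributions gives betweenness(B) = 599/120.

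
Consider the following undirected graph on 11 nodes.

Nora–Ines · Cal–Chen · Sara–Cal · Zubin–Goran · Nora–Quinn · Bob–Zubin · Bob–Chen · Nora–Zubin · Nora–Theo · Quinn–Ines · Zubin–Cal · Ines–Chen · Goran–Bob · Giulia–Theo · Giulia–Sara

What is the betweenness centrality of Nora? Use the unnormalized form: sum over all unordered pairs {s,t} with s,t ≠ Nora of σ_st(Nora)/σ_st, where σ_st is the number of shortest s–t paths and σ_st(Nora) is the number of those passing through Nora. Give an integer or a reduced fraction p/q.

Pairs whose geodesics pass through Nora — Chen–Theo: 1; Ines–Theo: 1; Ines–Giulia: 1; Ines–Zubin: 1; Ines–Goran: 1/2; Quinn–Theo: 1; Quinn–Giulia: 1; Quinn–Sara: 2/3; Quinn–Cal: 1/2; Quinn–Zubin: 1; Quinn–Goran: 1; Quinn–Bob: 1/2; Theo–Cal: 1/2; Theo–Zubin: 1 … (+5 more pairs).
All other pairs contribute 0.
Summing the contributions gives betweenness(Nora) = 15.

15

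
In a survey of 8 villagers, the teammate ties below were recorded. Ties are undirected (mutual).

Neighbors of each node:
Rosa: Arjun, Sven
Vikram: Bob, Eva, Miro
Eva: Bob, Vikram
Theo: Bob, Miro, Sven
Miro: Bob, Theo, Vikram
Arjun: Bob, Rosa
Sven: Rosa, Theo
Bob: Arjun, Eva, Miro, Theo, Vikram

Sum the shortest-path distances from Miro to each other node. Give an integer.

Distances from Miro: Arjun:2, Bob:1, Eva:2, Rosa:3, Sven:2, Theo:1, Vikram:1.
Sum = 2 + 1 + 2 + 3 + 2 + 1 + 1 = 12.

12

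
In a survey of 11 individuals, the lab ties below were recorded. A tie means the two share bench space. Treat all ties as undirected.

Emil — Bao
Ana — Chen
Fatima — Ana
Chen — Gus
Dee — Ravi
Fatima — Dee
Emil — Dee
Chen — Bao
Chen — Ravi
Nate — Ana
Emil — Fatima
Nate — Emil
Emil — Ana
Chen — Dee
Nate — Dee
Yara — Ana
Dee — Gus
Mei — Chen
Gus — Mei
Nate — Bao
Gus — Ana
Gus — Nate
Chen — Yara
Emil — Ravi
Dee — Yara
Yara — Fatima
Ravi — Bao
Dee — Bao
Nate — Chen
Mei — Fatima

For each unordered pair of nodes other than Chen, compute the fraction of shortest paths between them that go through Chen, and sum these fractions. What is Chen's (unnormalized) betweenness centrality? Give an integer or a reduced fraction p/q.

89/12

Pairs whose geodesics pass through Chen — Nate–Ravi: 1/4; Nate–Yara: 1/3; Nate–Mei: 1/2; Ravi–Yara: 1/2; Ravi–Gus: 1/2; Ravi–Mei: 1; Ravi–Ana: 1/2; Yara–Gus: 1/3; Yara–Mei: 1/2; Yara–Bao: 1/2; Dee–Mei: 1/3; Dee–Ana: 1/6; Gus–Bao: 1/3; Mei–Ana: 1/3 … (+2 more pairs).
All other pairs contribute 0.
Summing the contributions gives betweenness(Chen) = 89/12.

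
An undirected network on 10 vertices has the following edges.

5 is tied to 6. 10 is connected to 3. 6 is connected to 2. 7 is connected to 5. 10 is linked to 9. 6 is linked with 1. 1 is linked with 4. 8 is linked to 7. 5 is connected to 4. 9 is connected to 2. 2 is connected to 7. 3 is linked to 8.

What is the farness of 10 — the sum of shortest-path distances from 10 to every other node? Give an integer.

25

Distances from 10: 1:4, 2:2, 3:1, 4:5, 5:4, 6:3, 7:3, 8:2, 9:1.
Sum = 4 + 2 + 1 + 5 + 4 + 3 + 3 + 2 + 1 = 25.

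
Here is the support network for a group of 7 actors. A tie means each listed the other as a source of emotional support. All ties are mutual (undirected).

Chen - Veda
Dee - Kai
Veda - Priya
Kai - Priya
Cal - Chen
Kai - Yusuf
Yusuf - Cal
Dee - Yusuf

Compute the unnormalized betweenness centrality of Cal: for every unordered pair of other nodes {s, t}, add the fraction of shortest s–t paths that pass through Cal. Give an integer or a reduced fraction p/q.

3

Pairs whose geodesics pass through Cal — Yusuf–Veda: 1/2; Yusuf–Chen: 1; Dee–Chen: 1; Kai–Chen: 1/2.
All other pairs contribute 0.
Summing the contributions gives betweenness(Cal) = 3.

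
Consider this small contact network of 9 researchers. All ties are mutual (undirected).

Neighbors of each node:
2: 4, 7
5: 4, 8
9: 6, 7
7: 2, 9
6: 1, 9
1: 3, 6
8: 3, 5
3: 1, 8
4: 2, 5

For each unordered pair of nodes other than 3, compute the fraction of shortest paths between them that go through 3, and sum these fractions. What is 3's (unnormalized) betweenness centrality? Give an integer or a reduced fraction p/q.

6

Pairs whose geodesics pass through 3 — 9–8: 1; 6–8: 1; 6–5: 1; 1–8: 1; 1–5: 1; 1–4: 1.
All other pairs contribute 0.
Summing the contributions gives betweenness(3) = 6.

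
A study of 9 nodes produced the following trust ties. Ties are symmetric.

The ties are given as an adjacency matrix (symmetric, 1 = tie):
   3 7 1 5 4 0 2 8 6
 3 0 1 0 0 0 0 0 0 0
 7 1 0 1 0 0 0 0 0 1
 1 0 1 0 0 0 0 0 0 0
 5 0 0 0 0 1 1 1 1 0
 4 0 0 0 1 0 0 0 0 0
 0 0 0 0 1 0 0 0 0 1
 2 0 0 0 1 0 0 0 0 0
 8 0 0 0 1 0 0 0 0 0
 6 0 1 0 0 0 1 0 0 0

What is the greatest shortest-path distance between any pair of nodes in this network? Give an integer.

Eccentricity of each node (its greatest distance to any other): 0:3, 1:5, 2:5, 3:5, 4:5, 5:4, 6:3, 7:4, 8:5.
The maximum eccentricity is 5, realized for instance by the pair 3–4 via 3 – 7 – 6 – 0 – 5 – 4. So the diameter is 5.

5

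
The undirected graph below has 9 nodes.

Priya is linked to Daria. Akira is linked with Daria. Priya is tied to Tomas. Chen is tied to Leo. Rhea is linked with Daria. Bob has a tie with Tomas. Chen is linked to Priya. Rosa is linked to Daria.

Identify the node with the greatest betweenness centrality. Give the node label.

Priya

Unnormalized betweenness of each node: Akira:0, Bob:0, Chen:7, Daria:18, Leo:0, Priya:20, Rhea:0, Rosa:0, Tomas:7.
Priya has the largest value, 20, making it the main broker — the node through which the most shortest paths run.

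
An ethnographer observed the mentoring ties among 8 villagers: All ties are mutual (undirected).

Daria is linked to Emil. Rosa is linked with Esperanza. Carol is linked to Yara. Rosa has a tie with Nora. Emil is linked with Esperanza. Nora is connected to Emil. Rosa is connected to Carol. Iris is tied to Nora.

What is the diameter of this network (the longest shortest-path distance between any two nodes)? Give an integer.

Eccentricity of each node (its greatest distance to any other): Carol:4, Daria:5, Emil:4, Esperanza:3, Iris:4, Nora:3, Rosa:3, Yara:5.
The maximum eccentricity is 5, realized for instance by the pair Daria–Yara via Daria – Emil – Esperanza – Rosa – Carol – Yara. So the diameter is 5.

5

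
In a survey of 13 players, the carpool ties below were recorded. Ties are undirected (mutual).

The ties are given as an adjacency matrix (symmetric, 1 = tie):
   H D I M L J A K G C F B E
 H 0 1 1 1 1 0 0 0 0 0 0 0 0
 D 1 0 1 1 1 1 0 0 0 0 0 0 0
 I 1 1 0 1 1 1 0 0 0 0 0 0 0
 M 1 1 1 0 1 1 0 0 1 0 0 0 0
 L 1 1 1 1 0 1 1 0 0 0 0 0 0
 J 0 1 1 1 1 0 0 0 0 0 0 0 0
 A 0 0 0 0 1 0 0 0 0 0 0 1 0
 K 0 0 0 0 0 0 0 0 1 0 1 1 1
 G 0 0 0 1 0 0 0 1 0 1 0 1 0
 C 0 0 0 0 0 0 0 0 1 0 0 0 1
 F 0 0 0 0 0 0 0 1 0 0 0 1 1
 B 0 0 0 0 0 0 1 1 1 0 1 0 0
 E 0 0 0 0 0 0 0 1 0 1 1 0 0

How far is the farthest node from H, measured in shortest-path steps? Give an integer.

Distances from H: A:2, B:3, C:3, D:1, E:4, F:4, G:2, I:1, J:2, K:3, L:1, M:1.
The largest is 4 (to E and F), so the eccentricity of H is 4.

4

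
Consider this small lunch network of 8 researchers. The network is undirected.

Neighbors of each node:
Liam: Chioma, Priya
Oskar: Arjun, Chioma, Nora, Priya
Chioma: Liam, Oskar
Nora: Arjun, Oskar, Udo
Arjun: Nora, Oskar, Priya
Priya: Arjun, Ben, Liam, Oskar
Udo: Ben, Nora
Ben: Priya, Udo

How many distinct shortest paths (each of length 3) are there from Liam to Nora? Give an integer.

3

The shortest distance is 3. The length-3 paths are: Liam–Chioma–Oskar–Nora; Liam–Priya–Oskar–Nora; Liam–Priya–Arjun–Nora.
That gives 3 distinct shortest paths.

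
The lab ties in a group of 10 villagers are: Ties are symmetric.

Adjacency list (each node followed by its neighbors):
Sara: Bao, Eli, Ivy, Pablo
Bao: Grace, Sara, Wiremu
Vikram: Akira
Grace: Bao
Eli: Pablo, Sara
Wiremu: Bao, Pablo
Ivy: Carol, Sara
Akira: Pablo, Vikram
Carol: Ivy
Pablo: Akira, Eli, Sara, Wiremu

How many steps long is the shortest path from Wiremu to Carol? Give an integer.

One shortest route is Wiremu – Pablo – Sara – Ivy – Carol, which uses 4 edges, and at distance 3 from Wiremu we only reach {Ivy, Vikram}, which does not include Carol. So d(Wiremu,Carol) = 4.

4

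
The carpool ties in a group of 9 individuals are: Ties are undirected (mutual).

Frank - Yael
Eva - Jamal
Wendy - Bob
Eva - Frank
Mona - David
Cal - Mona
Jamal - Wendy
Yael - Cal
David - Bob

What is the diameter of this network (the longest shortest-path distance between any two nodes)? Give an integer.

Eccentricity of each node (its greatest distance to any other): Bob:4, Cal:4, David:4, Eva:4, Frank:4, Jamal:4, Mona:4, Wendy:4, Yael:4.
The maximum eccentricity is 4, realized for instance by the pair Wendy–Cal via Wendy – Bob – David – Mona – Cal. So the diameter is 4.

4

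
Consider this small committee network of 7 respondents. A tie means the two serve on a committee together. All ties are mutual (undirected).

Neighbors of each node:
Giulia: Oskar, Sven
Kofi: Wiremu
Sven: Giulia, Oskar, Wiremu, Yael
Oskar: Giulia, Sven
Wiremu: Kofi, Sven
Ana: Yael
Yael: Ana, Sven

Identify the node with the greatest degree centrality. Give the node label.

Degrees — Ana:1, Giulia:2, Kofi:1, Oskar:2, Sven:4, Wiremu:2, Yael:2.
The maximum is 4, attained only by Sven.

Sven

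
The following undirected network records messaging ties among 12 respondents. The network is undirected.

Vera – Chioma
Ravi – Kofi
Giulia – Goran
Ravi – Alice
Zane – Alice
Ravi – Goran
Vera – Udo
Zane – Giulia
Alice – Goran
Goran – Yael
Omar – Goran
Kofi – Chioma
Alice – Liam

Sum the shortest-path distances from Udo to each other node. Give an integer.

Distances from Udo: Alice:5, Chioma:2, Giulia:6, Goran:5, Kofi:3, Liam:6, Omar:6, Ravi:4, Vera:1, Yael:6, Zane:6.
Sum = 5 + 2 + 6 + 5 + 3 + 6 + 6 + 4 + 1 + 6 + 6 = 50.

50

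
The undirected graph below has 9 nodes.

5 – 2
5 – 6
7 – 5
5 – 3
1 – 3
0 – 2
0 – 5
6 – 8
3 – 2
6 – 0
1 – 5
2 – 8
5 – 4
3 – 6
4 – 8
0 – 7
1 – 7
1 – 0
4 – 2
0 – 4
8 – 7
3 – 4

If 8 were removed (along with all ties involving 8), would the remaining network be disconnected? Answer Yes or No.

Even without 8, every remaining node can still reach every other (the residual graph is connected), so 8 is not a cut vertex.

No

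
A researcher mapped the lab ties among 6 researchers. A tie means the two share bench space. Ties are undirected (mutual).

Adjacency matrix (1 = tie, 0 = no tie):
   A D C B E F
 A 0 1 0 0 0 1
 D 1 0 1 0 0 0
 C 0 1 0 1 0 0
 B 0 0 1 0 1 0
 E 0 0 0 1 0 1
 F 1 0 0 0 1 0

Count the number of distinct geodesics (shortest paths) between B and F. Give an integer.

1

The shortest distance is 2, and the only length-2 path is B–E–F. So there is exactly 1 shortest path.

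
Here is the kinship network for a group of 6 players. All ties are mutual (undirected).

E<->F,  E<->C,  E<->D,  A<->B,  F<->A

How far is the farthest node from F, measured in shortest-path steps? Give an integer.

2

Distances from F: A:1, B:2, C:2, D:2, E:1.
The largest is 2 (to B, C, and D), so the eccentricity of F is 2.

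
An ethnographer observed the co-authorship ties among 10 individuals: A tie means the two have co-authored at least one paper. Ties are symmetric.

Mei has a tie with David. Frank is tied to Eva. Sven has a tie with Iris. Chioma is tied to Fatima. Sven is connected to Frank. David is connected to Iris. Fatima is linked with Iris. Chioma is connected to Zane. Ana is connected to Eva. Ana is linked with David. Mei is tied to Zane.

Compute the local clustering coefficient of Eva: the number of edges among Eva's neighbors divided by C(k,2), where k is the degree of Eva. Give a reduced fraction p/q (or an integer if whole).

Eva's neighbors: Ana and Frank (k = 2).
Possible neighbor pairs: C(2,2) = 1. Edges among them: none → e = 0.
Clustering(Eva) = 0/1.

0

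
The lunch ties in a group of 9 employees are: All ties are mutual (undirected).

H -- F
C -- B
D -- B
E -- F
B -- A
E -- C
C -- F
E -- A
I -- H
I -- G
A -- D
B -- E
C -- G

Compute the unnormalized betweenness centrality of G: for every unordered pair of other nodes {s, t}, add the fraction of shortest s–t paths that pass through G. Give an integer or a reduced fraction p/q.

25/6

Pairs whose geodesics pass through G — A–I: 2/3; D–I: 1; B–I: 1; E–I: 1/2; C–I: 1.
All other pairs contribute 0.
Summing the contributions gives betweenness(G) = 25/6.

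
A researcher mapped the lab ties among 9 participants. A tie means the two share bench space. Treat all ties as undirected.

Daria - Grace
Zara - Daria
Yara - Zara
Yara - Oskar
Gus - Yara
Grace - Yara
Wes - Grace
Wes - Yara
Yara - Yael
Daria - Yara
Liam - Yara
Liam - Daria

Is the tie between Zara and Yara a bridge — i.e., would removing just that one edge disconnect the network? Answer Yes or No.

No

Even without that edge, Zara still reaches Yara via Zara – Daria – Yara, so the network stays connected. Not a bridge.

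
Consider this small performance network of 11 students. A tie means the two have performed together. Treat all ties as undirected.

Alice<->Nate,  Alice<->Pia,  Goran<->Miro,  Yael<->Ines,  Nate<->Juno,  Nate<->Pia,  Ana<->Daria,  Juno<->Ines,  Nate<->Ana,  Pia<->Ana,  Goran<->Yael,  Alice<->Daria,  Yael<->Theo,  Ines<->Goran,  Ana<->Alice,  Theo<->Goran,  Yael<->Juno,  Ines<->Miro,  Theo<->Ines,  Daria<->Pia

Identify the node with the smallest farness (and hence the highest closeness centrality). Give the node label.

Juno

Farness (sum of distances to all others) for each node — Alice:24, Ana:24, Daria:31, Goran:26, Ines:20, Juno:18, Miro:28, Nate:19, Pia:24, Theo:27, Yael:21.
The smallest farness is 18, for Juno, so Juno has the highest closeness.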